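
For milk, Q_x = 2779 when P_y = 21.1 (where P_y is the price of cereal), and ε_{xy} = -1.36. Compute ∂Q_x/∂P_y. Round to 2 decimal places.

-179.12

ε = (∂Q_x/∂P_y)·(P_y/Q_x) ⇒ ∂Q_x/∂P_y = ε·Q_x/P_y = -1.36 × 2779/21.1 ≈ -179.12.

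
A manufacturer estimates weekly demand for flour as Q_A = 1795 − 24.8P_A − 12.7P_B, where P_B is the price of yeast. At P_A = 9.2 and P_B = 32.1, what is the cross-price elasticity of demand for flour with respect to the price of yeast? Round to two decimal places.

At P_A = 9.2 and P_B = 32.1: Q_A = 1159.17.
∂Q_A/∂P_B = -12.7.
ε = (∂Q_A/∂P_B)(P_B/Q_A) = -12.7 × (32.1/1159.17) ≈ -0.35.
Since ε < 0, flour and yeast are complements.

-0.35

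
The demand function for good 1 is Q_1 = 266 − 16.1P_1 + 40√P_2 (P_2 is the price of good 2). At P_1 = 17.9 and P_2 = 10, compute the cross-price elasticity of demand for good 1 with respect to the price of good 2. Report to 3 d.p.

At P_1 = 17.9 and P_2 = 10: Q_1 = 104.301.
∂Q_1/∂P_2 = 40/(2√P_2) = 40/(2√10) = 6.3246.
ε = (∂Q_1/∂P_2)(P_2/Q_1) = 6.3246 × (10/104.301) ≈ 0.606.

0.606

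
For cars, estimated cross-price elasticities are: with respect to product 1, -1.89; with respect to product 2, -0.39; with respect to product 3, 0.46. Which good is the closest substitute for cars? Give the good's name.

product 3

Substitutes have ε > 0. Among the positive values, 0.46 (product 3) is largest.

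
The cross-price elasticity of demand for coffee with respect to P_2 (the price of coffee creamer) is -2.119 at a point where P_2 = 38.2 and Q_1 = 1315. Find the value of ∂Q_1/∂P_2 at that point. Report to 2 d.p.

-72.94

ε = (∂Q_1/∂P_2)·(P_2/Q_1) ⇒ ∂Q_1/∂P_2 = ε·Q_1/P_2 = -2.119 × 1315/38.2 ≈ -72.94.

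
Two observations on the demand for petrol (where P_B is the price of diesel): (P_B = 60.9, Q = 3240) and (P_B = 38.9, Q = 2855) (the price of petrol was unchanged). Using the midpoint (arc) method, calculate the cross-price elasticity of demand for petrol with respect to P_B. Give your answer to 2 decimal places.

ΔQ_A = 2855 − 3240 = -385; ΔP_B = 38.9 − 60.9 = -22.
Midpoints: Q̄_A = 3047.5, P̄_B = 49.90.
ε = (ΔQ_A/Q̄_A)/(ΔP_B/P̄_B) = (-385/3047.5)/(-22/49.90) ≈ 0.29.
ε > 0: petrol and diesel are substitutes.

0.29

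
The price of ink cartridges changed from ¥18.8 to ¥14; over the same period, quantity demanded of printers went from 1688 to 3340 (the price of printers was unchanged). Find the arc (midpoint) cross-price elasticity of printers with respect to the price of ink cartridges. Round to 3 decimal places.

-2.245

ΔQ_A = 3340 − 1688 = 1652; ΔP_B = 14 − 18.8 = -4.8.
Midpoints: Q̄_A = 2514.0, P̄_B = 16.40.
ε = (ΔQ_A/Q̄_A)/(ΔP_B/P̄_B) = (1652/2514.0)/(-4.8/16.40) ≈ -2.245.
ε < 0: printers and ink cartridges are complements.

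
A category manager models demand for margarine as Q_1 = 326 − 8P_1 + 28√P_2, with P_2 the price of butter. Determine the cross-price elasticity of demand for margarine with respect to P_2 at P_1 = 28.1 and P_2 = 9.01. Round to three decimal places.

0.227

At P_1 = 28.1 and P_2 = 9.01: Q_1 = 185.247.
∂Q_1/∂P_2 = 28/(2√P_2) = 28/(2√9.01) = 4.6641.
ε = (∂Q_1/∂P_2)(P_2/Q_1) = 4.6641 × (9.01/185.247) ≈ 0.227.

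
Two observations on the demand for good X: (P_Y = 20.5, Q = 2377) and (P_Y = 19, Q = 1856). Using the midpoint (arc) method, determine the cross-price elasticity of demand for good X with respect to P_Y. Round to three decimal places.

ΔQ_X = 1856 − 2377 = -521; ΔP_Y = 19 − 20.5 = -1.5.
Midpoints: Q̄_X = 2116.5, P̄_Y = 19.75.
ε = (ΔQ_X/Q̄_X)/(ΔP_Y/P̄_Y) = (-521/2116.5)/(-1.5/19.75) ≈ 3.241.

3.241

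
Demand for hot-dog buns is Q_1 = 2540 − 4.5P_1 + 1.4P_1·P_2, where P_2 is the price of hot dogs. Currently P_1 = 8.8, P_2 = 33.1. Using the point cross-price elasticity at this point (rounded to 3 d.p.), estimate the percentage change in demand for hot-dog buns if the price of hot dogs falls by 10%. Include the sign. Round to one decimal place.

-1.4%

At P_1 = 8.8, P_2 = 33.1: Q_1 = 2908.192.
∂Q_1/∂P_2 = 1.4P_1 = 12.3200.
ε = (∂Q_1/∂P_2)(P_2/Q_1) = 12.3200 × 33.1/2908.192 ≈ 0.140.
%ΔQ_1 ≈ ε × %ΔP_2 = 0.140 × (-10%) = -1.4%.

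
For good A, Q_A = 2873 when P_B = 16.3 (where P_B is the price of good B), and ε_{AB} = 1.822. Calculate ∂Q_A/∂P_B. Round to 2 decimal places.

321.14

ε = (∂Q_A/∂P_B)·(P_B/Q_A) ⇒ ∂Q_A/∂P_B = ε·Q_A/P_B = 1.822 × 2873/16.3 ≈ 321.14.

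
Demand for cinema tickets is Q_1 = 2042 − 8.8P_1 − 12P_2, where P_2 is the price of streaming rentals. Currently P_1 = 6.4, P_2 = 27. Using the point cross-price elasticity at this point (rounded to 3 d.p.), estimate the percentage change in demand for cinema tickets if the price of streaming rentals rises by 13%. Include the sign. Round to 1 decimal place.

-2.5%

At P_1 = 6.4, P_2 = 27: Q_1 = 1661.68.
∂Q_1/∂P_2 = -12.
ε = (∂Q_1/∂P_2)(P_2/Q_1) = -12.0000 × 27/1661.68 ≈ -0.195.
%ΔQ_1 ≈ ε × %ΔP_2 = -0.195 × (13%) = -2.5%.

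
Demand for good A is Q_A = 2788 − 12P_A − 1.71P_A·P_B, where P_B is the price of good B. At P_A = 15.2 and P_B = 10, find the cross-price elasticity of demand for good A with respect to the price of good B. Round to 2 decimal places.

-0.11

At P_A = 15.2 and P_B = 10: Q_A = 2345.68.
∂Q_A/∂P_B = -1.71P_A = -1.71(15.2) = -25.9920.
ε = (∂Q_A/∂P_B)(P_B/Q_A) = -25.9920 × (10/2345.68) ≈ -0.11.
ε < 0: complements.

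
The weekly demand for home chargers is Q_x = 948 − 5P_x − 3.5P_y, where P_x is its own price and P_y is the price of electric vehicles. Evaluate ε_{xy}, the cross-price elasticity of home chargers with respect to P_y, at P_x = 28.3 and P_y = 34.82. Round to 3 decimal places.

-0.178

At P_x = 28.3 and P_y = 34.82: Q_x = 684.63.
∂Q_x/∂P_y = -3.5.
ε = (∂Q_x/∂P_y)(P_y/Q_x) = -3.5 × (34.82/684.63) ≈ -0.178.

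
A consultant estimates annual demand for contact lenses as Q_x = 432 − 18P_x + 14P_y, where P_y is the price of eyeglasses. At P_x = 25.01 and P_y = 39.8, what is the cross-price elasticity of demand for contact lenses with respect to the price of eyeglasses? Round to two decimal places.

1.03

At P_x = 25.01 and P_y = 39.8: Q_x = 539.02.
∂Q_x/∂P_y = 14.
ε = (∂Q_x/∂P_y)(P_y/Q_x) = 14 × (39.8/539.02) ≈ 1.03.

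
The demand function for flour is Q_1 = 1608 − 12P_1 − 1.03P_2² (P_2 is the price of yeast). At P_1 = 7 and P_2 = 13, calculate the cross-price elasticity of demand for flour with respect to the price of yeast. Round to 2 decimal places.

At P_1 = 7 and P_2 = 13: Q_1 = 1349.93.
∂Q_1/∂P_2 = -2.06P_2 = -2.06(13) = -26.7800.
ε = (∂Q_1/∂P_2)(P_2/Q_1) = -26.7800 × (13/1349.93) ≈ -0.26.

-0.26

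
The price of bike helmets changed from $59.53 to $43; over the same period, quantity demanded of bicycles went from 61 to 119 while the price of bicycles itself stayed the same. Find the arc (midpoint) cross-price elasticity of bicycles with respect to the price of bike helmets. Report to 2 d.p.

-2.00

ΔQ_A = 119 − 61 = 58; ΔP_B = 43 − 59.53 = -16.53.
Midpoints: Q̄_A = 90.0, P̄_B = 51.27.
ε = (ΔQ_A/Q̄_A)/(ΔP_B/P̄_B) = (58/90.0)/(-16.53/51.27) ≈ -2.00.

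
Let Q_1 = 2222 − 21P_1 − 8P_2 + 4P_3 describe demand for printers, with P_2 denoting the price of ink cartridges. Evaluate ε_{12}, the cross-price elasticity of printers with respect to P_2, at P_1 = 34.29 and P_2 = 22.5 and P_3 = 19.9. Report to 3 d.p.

At P_1 = 34.29 and P_2 = 22.5 and P_3 = 19.9: Q_1 = 1401.51.
∂Q_1/∂P_2 = -8.
ε = (∂Q_1/∂P_2)(P_2/Q_1) = -8 × (22.5/1401.51) ≈ -0.128.
Since ε < 0, printers and ink cartridges are complements.

-0.128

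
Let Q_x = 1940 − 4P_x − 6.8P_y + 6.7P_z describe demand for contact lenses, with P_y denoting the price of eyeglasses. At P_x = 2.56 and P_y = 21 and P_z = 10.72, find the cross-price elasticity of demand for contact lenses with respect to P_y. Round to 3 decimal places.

At P_x = 2.56 and P_y = 21 and P_z = 10.72: Q_x = 1858.784.
∂Q_x/∂P_y = -6.8.
ε = (∂Q_x/∂P_y)(P_y/Q_x) = -6.8 × (21/1858.784) ≈ -0.077.
Since ε < 0, contact lenses and eyeglasses are complements.

-0.077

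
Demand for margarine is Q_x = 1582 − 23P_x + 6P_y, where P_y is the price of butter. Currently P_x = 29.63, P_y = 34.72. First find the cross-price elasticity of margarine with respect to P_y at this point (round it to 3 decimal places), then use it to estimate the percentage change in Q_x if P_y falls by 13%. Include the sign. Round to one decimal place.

-2.4%

At P_x = 29.63, P_y = 34.72: Q_x = 1108.83.
∂Q_x/∂P_y = 6.
ε = (∂Q_x/∂P_y)(P_y/Q_x) = 6.0000 × 34.72/1108.83 ≈ 0.188.
%ΔQ_x ≈ ε × %ΔP_y = 0.188 × (-13%) = -2.4%.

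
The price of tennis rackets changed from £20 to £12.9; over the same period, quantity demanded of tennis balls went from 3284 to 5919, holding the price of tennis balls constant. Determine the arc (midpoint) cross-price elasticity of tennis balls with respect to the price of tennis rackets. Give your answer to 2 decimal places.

-1.33

ΔQ_A = 5919 − 3284 = 2635; ΔP_B = 12.9 − 20 = -7.1.
Midpoints: Q̄_A = 4601.5, P̄_B = 16.45.
ε = (ΔQ_A/Q̄_A)/(ΔP_B/P̄_B) = (2635/4601.5)/(-7.1/16.45) ≈ -1.33.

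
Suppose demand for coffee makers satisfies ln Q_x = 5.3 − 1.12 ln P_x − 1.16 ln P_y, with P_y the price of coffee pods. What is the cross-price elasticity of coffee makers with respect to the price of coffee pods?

In a log-linear (constant-elasticity) demand function, the coefficient on ln P_y is the cross-price elasticity.
ε = -1.16. Negative, so coffee makers and coffee pods are complements.

-1.16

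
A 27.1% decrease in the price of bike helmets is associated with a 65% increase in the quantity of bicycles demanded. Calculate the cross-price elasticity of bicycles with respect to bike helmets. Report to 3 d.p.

-2.399

ε = (%ΔQ of bicycles) / (%ΔP of bike helmets) = (65%) / (-27.1%) ≈ -2.399.
Negative cross-price elasticity: complements.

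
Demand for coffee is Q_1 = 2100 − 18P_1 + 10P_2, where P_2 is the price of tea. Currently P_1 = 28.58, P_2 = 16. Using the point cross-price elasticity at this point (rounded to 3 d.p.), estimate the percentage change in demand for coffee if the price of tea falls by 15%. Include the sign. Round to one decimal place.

At P_1 = 28.58, P_2 = 16: Q_1 = 1745.56.
∂Q_1/∂P_2 = 10.
ε = (∂Q_1/∂P_2)(P_2/Q_1) = 10.0000 × 16/1745.56 ≈ 0.092.
%ΔQ_1 ≈ ε × %ΔP_2 = 0.092 × (-15%) = -1.4%.

-1.4%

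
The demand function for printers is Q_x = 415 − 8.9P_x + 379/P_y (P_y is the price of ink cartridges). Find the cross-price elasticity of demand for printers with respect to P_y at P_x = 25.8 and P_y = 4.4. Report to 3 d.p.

-0.317

At P_x = 25.8 and P_y = 4.4: Q_x = 271.516.
∂Q_x/∂P_y = −379/P_y² = -19.5764.
ε = (∂Q_x/∂P_y)(P_y/Q_x) = -19.5764 × (4.4/271.516) ≈ -0.317.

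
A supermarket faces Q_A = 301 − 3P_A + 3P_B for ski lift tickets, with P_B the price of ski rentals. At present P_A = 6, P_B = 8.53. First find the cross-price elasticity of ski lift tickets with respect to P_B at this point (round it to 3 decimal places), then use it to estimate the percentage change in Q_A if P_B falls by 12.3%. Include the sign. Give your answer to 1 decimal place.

At P_A = 6, P_B = 8.53: Q_A = 308.59.
∂Q_A/∂P_B = 3.
ε = (∂Q_A/∂P_B)(P_B/Q_A) = 3.0000 × 8.53/308.59 ≈ 0.083.
%ΔQ_A ≈ ε × %ΔP_B = 0.083 × (-12.3%) = -1.0%.

-1.0%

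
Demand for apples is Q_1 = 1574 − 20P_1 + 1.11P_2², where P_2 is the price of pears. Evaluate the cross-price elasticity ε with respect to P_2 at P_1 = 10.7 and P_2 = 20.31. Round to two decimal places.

At P_1 = 10.7 and P_2 = 20.31: Q_1 = 1817.871.
∂Q_1/∂P_2 = 2.22P_2 = 2.22(20.31) = 45.0882.
ε = (∂Q_1/∂P_2)(P_2/Q_1) = 45.0882 × (20.31/1817.871) ≈ 0.50.
ε > 0: substitutes.

0.50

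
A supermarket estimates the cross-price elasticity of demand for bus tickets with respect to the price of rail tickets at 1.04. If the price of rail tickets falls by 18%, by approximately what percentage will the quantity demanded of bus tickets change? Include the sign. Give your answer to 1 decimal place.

-18.7%

%ΔQ ≈ ε × %ΔP of rail tickets = 1.04 × (-18%) = -18.7%.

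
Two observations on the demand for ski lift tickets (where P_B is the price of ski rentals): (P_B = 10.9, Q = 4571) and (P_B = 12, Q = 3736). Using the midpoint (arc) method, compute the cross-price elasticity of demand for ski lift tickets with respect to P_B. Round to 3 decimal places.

ΔQ_A = 3736 − 4571 = -835; ΔP_B = 12 − 10.9 = 1.1.
Midpoints: Q̄_A = 4153.5, P̄_B = 11.45.
ε = (ΔQ_A/Q̄_A)/(ΔP_B/P̄_B) = (-835/4153.5)/(1.1/11.45) ≈ -2.093.

-2.093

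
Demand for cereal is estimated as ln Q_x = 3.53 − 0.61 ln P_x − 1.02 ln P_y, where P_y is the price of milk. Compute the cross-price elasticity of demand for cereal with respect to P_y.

In a log-linear (constant-elasticity) demand function, the coefficient on ln P_y is the cross-price elasticity.
ε = -1.02. Negative, so cereal and milk are complements.

-1.02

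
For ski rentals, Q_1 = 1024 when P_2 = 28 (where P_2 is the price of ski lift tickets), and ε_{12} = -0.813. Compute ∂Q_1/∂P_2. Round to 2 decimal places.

ε = (∂Q_1/∂P_2)·(P_2/Q_1) ⇒ ∂Q_1/∂P_2 = ε·Q_1/P_2 = -0.813 × 1024/28 ≈ -29.73.

-29.73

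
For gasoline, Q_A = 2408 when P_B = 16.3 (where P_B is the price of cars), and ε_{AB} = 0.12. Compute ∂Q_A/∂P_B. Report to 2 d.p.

17.73

ε = (∂Q_A/∂P_B)·(P_B/Q_A) ⇒ ∂Q_A/∂P_B = ε·Q_A/P_B = 0.12 × 2408/16.3 ≈ 17.73.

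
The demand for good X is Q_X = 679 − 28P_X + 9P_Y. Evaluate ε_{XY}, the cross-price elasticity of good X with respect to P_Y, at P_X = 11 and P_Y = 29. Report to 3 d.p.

At P_X = 11 and P_Y = 29: Q_X = 632.
∂Q_X/∂P_Y = 9.
ε = (∂Q_X/∂P_Y)(P_Y/Q_X) = 9 × (29/632) ≈ 0.413.
Since ε > 0, good X and good Y are substitutes.

0.413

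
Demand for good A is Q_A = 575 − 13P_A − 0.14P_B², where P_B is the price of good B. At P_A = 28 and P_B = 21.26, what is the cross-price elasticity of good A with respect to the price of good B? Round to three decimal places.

At P_A = 28 and P_B = 21.26: Q_A = 147.722.
∂Q_A/∂P_B = -0.28P_B = -0.28(21.26) = -5.9528.
ε = (∂Q_A/∂P_B)(P_B/Q_A) = -5.9528 × (21.26/147.722) ≈ -0.857.

-0.857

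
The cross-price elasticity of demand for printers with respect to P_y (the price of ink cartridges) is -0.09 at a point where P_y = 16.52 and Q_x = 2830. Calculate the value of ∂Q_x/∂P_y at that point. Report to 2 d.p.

-15.42

ε = (∂Q_x/∂P_y)·(P_y/Q_x) ⇒ ∂Q_x/∂P_y = ε·Q_x/P_y = -0.09 × 2830/16.52 ≈ -15.42.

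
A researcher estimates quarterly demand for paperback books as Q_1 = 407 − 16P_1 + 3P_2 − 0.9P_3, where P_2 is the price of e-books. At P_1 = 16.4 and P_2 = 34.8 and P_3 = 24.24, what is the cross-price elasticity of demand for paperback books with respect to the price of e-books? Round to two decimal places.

At P_1 = 16.4 and P_2 = 34.8 and P_3 = 24.24: Q_1 = 227.184.
∂Q_1/∂P_2 = 3.
ε = (∂Q_1/∂P_2)(P_2/Q_1) = 3 × (34.8/227.184) ≈ 0.46.
Since ε > 0, paperback books and e-books are substitutes.

0.46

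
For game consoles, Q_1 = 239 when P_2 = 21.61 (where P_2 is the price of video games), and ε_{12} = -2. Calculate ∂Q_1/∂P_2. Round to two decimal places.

-22.12

ε = (∂Q_1/∂P_2)·(P_2/Q_1) ⇒ ∂Q_1/∂P_2 = ε·Q_1/P_2 = -2 × 239/21.61 ≈ -22.12.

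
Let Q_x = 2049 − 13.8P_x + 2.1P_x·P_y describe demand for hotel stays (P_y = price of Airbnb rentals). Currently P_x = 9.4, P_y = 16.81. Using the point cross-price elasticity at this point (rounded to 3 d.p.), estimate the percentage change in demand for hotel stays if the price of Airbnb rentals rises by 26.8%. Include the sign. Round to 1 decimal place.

At P_x = 9.4, P_y = 16.81: Q_x = 2251.109.
∂Q_x/∂P_y = 2.1P_x = 19.7400.
ε = (∂Q_x/∂P_y)(P_y/Q_x) = 19.7400 × 16.81/2251.109 ≈ 0.147.
%ΔQ_x ≈ ε × %ΔP_y = 0.147 × (26.8%) = 3.9%.

3.9%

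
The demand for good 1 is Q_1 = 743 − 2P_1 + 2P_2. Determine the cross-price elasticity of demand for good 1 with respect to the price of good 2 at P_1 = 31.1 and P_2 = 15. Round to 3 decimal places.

0.042

At P_1 = 31.1 and P_2 = 15: Q_1 = 710.8.
∂Q_1/∂P_2 = 2.
ε = (∂Q_1/∂P_2)(P_2/Q_1) = 2 × (15/710.8) ≈ 0.042.
Since ε > 0, good 1 and good 2 are substitutes.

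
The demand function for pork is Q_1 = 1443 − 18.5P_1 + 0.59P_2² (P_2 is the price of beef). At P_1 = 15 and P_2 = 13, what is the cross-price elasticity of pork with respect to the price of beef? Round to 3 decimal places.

At P_1 = 15 and P_2 = 13: Q_1 = 1265.21.
∂Q_1/∂P_2 = 1.18P_2 = 1.18(13) = 15.3400.
ε = (∂Q_1/∂P_2)(P_2/Q_1) = 15.3400 × (13/1265.21) ≈ 0.158.

0.158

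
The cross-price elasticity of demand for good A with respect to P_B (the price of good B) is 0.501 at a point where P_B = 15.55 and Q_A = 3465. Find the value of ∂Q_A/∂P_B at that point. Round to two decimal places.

ε = (∂Q_A/∂P_B)·(P_B/Q_A) ⇒ ∂Q_A/∂P_B = ε·Q_A/P_B = 0.501 × 3465/15.55 ≈ 111.64.

111.64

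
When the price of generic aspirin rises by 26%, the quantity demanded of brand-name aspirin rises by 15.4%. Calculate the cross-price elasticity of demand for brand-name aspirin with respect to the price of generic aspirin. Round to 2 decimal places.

0.59

ε = (%ΔQ of brand-name aspirin) / (%ΔP of generic aspirin) = (15.4%) / (26%) ≈ 0.59.
Positive cross-price elasticity: substitutes.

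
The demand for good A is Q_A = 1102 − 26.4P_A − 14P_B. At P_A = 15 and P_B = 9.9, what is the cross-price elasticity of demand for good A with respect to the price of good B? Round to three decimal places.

-0.244

At P_A = 15 and P_B = 9.9: Q_A = 567.4.
∂Q_A/∂P_B = -14.
ε = (∂Q_A/∂P_B)(P_B/Q_A) = -14 × (9.9/567.4) ≈ -0.244.
Since ε < 0, good A and good B are complements.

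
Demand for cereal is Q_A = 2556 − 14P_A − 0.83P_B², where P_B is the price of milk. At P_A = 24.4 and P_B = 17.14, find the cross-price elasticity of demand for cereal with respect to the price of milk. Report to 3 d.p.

At P_A = 24.4 and P_B = 17.14: Q_A = 1970.563.
∂Q_A/∂P_B = -1.66P_B = -1.66(17.14) = -28.4524.
ε = (∂Q_A/∂P_B)(P_B/Q_A) = -28.4524 × (17.14/1970.563) ≈ -0.247.

-0.247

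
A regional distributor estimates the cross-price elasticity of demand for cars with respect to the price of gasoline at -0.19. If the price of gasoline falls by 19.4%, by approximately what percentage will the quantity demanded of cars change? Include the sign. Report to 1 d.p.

3.7%

%ΔQ ≈ ε × %ΔP of gasoline = -0.19 × (-19.4%) = 3.7%.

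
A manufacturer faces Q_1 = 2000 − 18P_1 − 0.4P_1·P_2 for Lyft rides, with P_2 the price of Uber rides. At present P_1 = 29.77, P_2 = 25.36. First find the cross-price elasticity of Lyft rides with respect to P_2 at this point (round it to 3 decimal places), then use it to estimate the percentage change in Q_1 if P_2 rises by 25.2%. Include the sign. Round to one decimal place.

-6.6%

At P_1 = 29.77, P_2 = 25.36: Q_1 = 1162.153.
∂Q_1/∂P_2 = -0.4P_1 = -11.9080.
ε = (∂Q_1/∂P_2)(P_2/Q_1) = -11.9080 × 25.36/1162.153 ≈ -0.260.
%ΔQ_1 ≈ ε × %ΔP_2 = -0.260 × (25.2%) = -6.6%.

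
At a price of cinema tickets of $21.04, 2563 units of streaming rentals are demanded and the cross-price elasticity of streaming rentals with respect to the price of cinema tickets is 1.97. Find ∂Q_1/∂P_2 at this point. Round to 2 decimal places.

ε = (∂Q_1/∂P_2)·(P_2/Q_1) ⇒ ∂Q_1/∂P_2 = ε·Q_1/P_2 = 1.97 × 2563/21.04 ≈ 239.98.

239.98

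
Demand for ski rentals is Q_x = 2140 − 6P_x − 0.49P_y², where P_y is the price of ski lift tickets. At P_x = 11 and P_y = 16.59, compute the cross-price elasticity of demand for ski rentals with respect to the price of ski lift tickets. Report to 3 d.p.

At P_x = 11 and P_y = 16.59: Q_x = 1939.138.
∂Q_x/∂P_y = -0.98P_y = -0.98(16.59) = -16.2582.
ε = (∂Q_x/∂P_y)(P_y/Q_x) = -16.2582 × (16.59/1939.138) ≈ -0.139.
ε < 0: complements.

-0.139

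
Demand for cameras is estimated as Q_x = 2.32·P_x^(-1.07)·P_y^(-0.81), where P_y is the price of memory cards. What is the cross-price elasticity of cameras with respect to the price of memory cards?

In a log-linear (constant-elasticity) demand function, the coefficient on the exponent of P_y is the cross-price elasticity.
ε = -0.81. Negative, so cameras and memory cards are complements.

-0.81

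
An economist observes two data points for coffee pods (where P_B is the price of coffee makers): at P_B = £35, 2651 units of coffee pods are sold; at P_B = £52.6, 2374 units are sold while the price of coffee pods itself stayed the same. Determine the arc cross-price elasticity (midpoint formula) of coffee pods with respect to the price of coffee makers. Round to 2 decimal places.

-0.27

ΔQ_A = 2374 − 2651 = -277; ΔP_B = 52.6 − 35 = 17.6.
Midpoints: Q̄_A = 2512.5, P̄_B = 43.80.
ε = (ΔQ_A/Q̄_A)/(ΔP_B/P̄_B) = (-277/2512.5)/(17.6/43.80) ≈ -0.27.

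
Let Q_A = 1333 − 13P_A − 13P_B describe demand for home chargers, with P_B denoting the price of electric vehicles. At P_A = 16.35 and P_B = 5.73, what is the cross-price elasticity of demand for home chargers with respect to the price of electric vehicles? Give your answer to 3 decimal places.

-0.071

At P_A = 16.35 and P_B = 5.73: Q_A = 1045.96.
∂Q_A/∂P_B = -13.
ε = (∂Q_A/∂P_B)(P_B/Q_A) = -13 × (5.73/1045.96) ≈ -0.071.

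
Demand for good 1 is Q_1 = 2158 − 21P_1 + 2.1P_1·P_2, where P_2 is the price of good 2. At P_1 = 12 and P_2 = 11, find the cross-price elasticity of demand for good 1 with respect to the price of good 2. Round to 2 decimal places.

At P_1 = 12 and P_2 = 11: Q_1 = 2183.2.
∂Q_1/∂P_2 = 2.1P_1 = 2.1(12) = 25.2000.
ε = (∂Q_1/∂P_2)(P_2/Q_1) = 25.2000 × (11/2183.2) ≈ 0.13.
ε > 0: substitutes.

0.13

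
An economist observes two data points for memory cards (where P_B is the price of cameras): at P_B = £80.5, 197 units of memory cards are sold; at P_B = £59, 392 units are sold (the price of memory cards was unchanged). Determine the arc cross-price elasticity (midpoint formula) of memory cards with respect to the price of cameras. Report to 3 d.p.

ΔQ_A = 392 − 197 = 195; ΔP_B = 59 − 80.5 = -21.5.
Midpoints: Q̄_A = 294.5, P̄_B = 69.75.
ε = (ΔQ_A/Q̄_A)/(ΔP_B/P̄_B) = (195/294.5)/(-21.5/69.75) ≈ -2.148.
ε < 0: memory cards and cameras are complements.

-2.148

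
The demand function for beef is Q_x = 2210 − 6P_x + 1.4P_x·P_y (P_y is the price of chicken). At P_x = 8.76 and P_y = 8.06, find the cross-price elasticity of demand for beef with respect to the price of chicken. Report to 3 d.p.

0.044

At P_x = 8.76 and P_y = 8.06: Q_x = 2256.288.
∂Q_x/∂P_y = 1.4P_x = 1.4(8.76) = 12.2640.
ε = (∂Q_x/∂P_y)(P_y/Q_x) = 12.2640 × (8.06/2256.288) ≈ 0.044.
ε > 0: substitutes.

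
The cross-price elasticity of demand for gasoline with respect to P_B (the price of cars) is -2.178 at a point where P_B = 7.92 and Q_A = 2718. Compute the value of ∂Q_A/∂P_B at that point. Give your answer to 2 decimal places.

ε = (∂Q_A/∂P_B)·(P_B/Q_A) ⇒ ∂Q_A/∂P_B = ε·Q_A/P_B = -2.178 × 2718/7.92 ≈ -747.45.

-747.45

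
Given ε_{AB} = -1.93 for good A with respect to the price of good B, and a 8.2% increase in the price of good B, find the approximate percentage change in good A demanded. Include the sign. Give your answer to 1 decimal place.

-15.8%

%ΔQ ≈ ε × %ΔP of good B = -1.93 × (8.2%) = -15.8%.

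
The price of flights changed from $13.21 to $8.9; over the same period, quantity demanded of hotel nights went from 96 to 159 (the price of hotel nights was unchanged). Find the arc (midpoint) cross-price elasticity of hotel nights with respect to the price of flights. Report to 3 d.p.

-1.267

ΔQ_A = 159 − 96 = 63; ΔP_B = 8.9 − 13.21 = -4.31.
Midpoints: Q̄_A = 127.5, P̄_B = 11.05.
ε = (ΔQ_A/Q̄_A)/(ΔP_B/P̄_B) = (63/127.5)/(-4.31/11.05) ≈ -1.267.
ε < 0: hotel nights and flights are complements.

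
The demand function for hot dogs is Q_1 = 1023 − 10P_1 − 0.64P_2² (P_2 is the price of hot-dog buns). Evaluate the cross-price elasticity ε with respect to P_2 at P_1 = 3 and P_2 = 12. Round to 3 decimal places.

-0.205

At P_1 = 3 and P_2 = 12: Q_1 = 900.84.
∂Q_1/∂P_2 = -1.28P_2 = -1.28(12) = -15.3600.
ε = (∂Q_1/∂P_2)(P_2/Q_1) = -15.3600 × (12/900.84) ≈ -0.205.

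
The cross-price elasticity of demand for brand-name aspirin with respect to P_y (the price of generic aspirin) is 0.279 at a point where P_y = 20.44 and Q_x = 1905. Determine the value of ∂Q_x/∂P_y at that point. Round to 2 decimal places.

ε = (∂Q_x/∂P_y)·(P_y/Q_x) ⇒ ∂Q_x/∂P_y = ε·Q_x/P_y = 0.279 × 1905/20.44 ≈ 26.00.

26.00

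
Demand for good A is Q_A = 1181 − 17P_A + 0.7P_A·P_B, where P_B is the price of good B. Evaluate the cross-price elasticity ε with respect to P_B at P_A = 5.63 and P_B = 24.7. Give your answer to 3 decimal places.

0.082

At P_A = 5.63 and P_B = 24.7: Q_A = 1182.633.
∂Q_A/∂P_B = 0.7P_A = 0.7(5.63) = 3.9410.
ε = (∂Q_A/∂P_B)(P_B/Q_A) = 3.9410 × (24.7/1182.633) ≈ 0.082.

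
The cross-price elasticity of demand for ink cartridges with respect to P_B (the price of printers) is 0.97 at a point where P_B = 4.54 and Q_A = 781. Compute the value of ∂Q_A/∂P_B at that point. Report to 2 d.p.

166.87

ε = (∂Q_A/∂P_B)·(P_B/Q_A) ⇒ ∂Q_A/∂P_B = ε·Q_A/P_B = 0.97 × 781/4.54 ≈ 166.87.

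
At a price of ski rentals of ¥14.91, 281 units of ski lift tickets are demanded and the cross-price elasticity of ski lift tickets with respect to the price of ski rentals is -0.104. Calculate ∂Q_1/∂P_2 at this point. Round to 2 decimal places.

-1.96

ε = (∂Q_1/∂P_2)·(P_2/Q_1) ⇒ ∂Q_1/∂P_2 = ε·Q_1/P_2 = -0.104 × 281/14.91 ≈ -1.96.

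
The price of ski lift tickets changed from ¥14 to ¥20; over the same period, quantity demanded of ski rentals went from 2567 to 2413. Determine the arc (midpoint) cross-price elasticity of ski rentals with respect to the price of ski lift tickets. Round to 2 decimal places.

-0.18

ΔQ_A = 2413 − 2567 = -154; ΔP_B = 20 − 14 = 6.
Midpoints: Q̄_A = 2490.0, P̄_B = 17.00.
ε = (ΔQ_A/Q̄_A)/(ΔP_B/P̄_B) = (-154/2490.0)/(6/17.00) ≈ -0.18.
ε < 0: ski rentals and ski lift tickets are complements.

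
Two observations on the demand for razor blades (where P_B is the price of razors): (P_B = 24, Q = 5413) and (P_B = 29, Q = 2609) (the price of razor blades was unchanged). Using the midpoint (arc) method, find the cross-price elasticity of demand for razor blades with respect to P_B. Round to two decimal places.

ΔQ_A = 2609 − 5413 = -2804; ΔP_B = 29 − 24 = 5.
Midpoints: Q̄_A = 4011.0, P̄_B = 26.50.
ε = (ΔQ_A/Q̄_A)/(ΔP_B/P̄_B) = (-2804/4011.0)/(5/26.50) ≈ -3.71.
ε < 0: razor blades and razors are complements.

-3.71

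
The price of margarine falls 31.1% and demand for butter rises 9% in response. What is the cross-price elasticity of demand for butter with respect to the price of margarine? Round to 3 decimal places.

-0.289

ε = (%ΔQ of butter) / (%ΔP of margarine) = (9%) / (-31.1%) ≈ -0.289.
Negative cross-price elasticity: complements.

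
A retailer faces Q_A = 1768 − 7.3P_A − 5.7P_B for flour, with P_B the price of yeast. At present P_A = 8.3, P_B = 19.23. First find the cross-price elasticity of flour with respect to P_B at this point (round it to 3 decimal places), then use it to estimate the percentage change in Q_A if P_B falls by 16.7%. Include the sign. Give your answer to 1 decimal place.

1.2%

At P_A = 8.3, P_B = 19.23: Q_A = 1597.799.
∂Q_A/∂P_B = -5.7.
ε = (∂Q_A/∂P_B)(P_B/Q_A) = -5.7000 × 19.23/1597.799 ≈ -0.069.
%ΔQ_A ≈ ε × %ΔP_B = -0.069 × (-16.7%) = 1.2%.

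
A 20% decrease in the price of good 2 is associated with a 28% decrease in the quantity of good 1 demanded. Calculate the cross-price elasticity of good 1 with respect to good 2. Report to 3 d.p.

1.400

ε = (%ΔQ of good 1) / (%ΔP of good 2) = (-28%) / (-20%) ≈ 1.400.
Positive cross-price elasticity: substitutes.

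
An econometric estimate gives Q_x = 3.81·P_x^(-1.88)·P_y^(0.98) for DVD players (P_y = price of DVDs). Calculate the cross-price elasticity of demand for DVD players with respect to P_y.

0.98

In a log-linear (constant-elasticity) demand function, the coefficient on the exponent of P_y is the cross-price elasticity.
ε = 0.98. Positive, so DVD players and DVDs are substitutes.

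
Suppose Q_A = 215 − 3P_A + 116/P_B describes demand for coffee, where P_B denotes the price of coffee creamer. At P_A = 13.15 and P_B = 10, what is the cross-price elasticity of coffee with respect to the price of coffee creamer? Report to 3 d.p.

-0.062

At P_A = 13.15 and P_B = 10: Q_A = 187.15.
∂Q_A/∂P_B = −116/P_B² = -1.1600.
ε = (∂Q_A/∂P_B)(P_B/Q_A) = -1.1600 × (10/187.15) ≈ -0.062.
ε < 0: complements.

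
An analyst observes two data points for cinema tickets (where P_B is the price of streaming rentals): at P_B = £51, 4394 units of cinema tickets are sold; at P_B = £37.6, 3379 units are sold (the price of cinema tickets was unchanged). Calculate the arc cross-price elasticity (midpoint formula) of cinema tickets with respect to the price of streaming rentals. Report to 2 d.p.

ΔQ_A = 3379 − 4394 = -1015; ΔP_B = 37.6 − 51 = -13.4.
Midpoints: Q̄_A = 3886.5, P̄_B = 44.30.
ε = (ΔQ_A/Q̄_A)/(ΔP_B/P̄_B) = (-1015/3886.5)/(-13.4/44.30) ≈ 0.86.
ε > 0: cinema tickets and streaming rentals are substitutes.

0.86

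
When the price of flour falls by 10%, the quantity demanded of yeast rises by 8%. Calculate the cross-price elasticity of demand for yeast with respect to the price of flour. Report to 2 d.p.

-0.80

ε = (%ΔQ of yeast) / (%ΔP of flour) = (8%) / (-10%) ≈ -0.80.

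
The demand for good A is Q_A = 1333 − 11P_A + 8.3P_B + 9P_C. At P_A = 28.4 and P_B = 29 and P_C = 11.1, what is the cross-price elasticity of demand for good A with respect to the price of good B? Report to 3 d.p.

At P_A = 28.4 and P_B = 29 and P_C = 11.1: Q_A = 1361.2.
∂Q_A/∂P_B = 8.3.
ε = (∂Q_A/∂P_B)(P_B/Q_A) = 8.3 × (29/1361.2) ≈ 0.177.
Since ε > 0, good A and good B are substitutes.

0.177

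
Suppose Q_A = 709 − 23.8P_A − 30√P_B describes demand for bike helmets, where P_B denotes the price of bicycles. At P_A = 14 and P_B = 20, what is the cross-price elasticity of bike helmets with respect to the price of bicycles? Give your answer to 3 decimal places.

-0.278

At P_A = 14 and P_B = 20: Q_A = 241.636.
∂Q_A/∂P_B = -30/(2√P_B) = -30/(2√20) = -3.3541.
ε = (∂Q_A/∂P_B)(P_B/Q_A) = -3.3541 × (20/241.636) ≈ -0.278.
ε < 0: complements.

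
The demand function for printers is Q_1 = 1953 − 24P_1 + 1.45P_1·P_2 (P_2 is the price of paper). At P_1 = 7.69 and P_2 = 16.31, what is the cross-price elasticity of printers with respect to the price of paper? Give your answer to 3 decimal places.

At P_1 = 7.69 and P_2 = 16.31: Q_1 = 1950.305.
∂Q_1/∂P_2 = 1.45P_1 = 1.45(7.69) = 11.1505.
ε = (∂Q_1/∂P_2)(P_2/Q_1) = 11.1505 × (16.31/1950.305) ≈ 0.093.
ε > 0: substitutes.

0.093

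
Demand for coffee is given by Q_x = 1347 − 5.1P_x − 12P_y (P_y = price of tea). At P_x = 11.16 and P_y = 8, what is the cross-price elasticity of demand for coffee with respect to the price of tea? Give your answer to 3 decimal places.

-0.080

At P_x = 11.16 and P_y = 8: Q_x = 1194.084.
∂Q_x/∂P_y = -12.
ε = (∂Q_x/∂P_y)(P_y/Q_x) = -12 × (8/1194.084) ≈ -0.080.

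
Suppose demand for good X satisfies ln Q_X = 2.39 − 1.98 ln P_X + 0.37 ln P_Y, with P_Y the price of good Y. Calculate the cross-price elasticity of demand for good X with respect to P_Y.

0.37

In a log-linear (constant-elasticity) demand function, the coefficient on ln P_Y is the cross-price elasticity.
ε = 0.37. Positive, so good X and good Y are substitutes.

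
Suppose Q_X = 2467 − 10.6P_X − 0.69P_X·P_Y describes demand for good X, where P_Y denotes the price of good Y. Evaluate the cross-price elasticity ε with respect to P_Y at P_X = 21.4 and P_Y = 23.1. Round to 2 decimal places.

At P_X = 21.4 and P_Y = 23.1: Q_X = 1899.065.
∂Q_X/∂P_Y = -0.69P_X = -0.69(21.4) = -14.7660.
ε = (∂Q_X/∂P_Y)(P_Y/Q_X) = -14.7660 × (23.1/1899.065) ≈ -0.18.
ε < 0: complements.

-0.18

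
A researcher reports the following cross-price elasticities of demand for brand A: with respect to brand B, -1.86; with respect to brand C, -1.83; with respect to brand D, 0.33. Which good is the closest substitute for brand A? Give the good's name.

Substitutes have ε > 0. Among the positive values, 0.33 (brand D) is largest.

brand D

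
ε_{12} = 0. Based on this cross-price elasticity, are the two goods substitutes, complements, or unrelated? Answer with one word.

ε = 0: demand for good 1 does not respond to good 2's price; the goods are unrelated.

unrelated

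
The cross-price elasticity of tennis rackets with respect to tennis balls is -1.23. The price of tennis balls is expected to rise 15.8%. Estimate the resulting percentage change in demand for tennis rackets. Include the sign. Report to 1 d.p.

-19.4%

%ΔQ ≈ ε × %ΔP of tennis balls = -1.23 × (15.8%) = -19.4%.
Demand for tennis rackets falls by about 19.4%.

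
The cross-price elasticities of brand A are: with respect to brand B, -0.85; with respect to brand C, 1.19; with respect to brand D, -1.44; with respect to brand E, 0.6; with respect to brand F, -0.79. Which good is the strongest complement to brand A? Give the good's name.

Complements have ε < 0. The most negative value is -1.44 (brand D).

brand D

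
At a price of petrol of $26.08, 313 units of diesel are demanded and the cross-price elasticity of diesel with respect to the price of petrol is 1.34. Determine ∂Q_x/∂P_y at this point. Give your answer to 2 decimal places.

ε = (∂Q_x/∂P_y)·(P_y/Q_x) ⇒ ∂Q_x/∂P_y = ε·Q_x/P_y = 1.34 × 313/26.08 ≈ 16.08.

16.08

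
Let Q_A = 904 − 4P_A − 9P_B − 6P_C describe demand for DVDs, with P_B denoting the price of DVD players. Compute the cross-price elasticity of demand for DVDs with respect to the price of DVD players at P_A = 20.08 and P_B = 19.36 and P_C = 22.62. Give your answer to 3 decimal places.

-0.339

At P_A = 20.08 and P_B = 19.36 and P_C = 22.62: Q_A = 513.72.
∂Q_A/∂P_B = -9.
ε = (∂Q_A/∂P_B)(P_B/Q_A) = -9 × (19.36/513.72) ≈ -0.339.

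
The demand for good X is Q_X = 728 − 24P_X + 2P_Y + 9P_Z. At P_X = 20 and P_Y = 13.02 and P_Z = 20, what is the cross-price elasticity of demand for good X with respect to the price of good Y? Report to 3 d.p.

0.057

At P_X = 20 and P_Y = 13.02 and P_Z = 20: Q_X = 454.04.
∂Q_X/∂P_Y = 2.
ε = (∂Q_X/∂P_Y)(P_Y/Q_X) = 2 × (13.02/454.04) ≈ 0.057.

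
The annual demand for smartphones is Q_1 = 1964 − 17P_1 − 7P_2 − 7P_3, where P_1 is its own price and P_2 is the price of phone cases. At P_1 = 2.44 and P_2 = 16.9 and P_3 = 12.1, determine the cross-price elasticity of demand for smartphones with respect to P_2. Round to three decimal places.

-0.069

At P_1 = 2.44 and P_2 = 16.9 and P_3 = 12.1: Q_1 = 1719.52.
∂Q_1/∂P_2 = -7.
ε = (∂Q_1/∂P_2)(P_2/Q_1) = -7 × (16.9/1719.52) ≈ -0.069.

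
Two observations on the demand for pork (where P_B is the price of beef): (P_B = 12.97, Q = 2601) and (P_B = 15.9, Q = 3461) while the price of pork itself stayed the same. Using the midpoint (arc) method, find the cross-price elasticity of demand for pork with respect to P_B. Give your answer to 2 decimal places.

1.40

ΔQ_A = 3461 − 2601 = 860; ΔP_B = 15.9 − 12.97 = 2.93.
Midpoints: Q̄_A = 3031.0, P̄_B = 14.44.
ε = (ΔQ_A/Q̄_A)/(ΔP_B/P̄_B) = (860/3031.0)/(2.93/14.44) ≈ 1.40.
ε > 0: pork and beef are substitutes.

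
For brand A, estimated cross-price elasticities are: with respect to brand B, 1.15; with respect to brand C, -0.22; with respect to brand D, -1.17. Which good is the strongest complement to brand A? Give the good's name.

brand D

Complements have ε < 0. The most negative value is -1.17 (brand D).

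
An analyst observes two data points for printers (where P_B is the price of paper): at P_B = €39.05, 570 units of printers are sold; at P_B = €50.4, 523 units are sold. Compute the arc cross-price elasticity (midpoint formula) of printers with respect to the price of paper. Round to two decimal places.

-0.34

ΔQ_A = 523 − 570 = -47; ΔP_B = 50.4 − 39.05 = 11.35.
Midpoints: Q̄_A = 546.5, P̄_B = 44.72.
ε = (ΔQ_A/Q̄_A)/(ΔP_B/P̄_B) = (-47/546.5)/(11.35/44.72) ≈ -0.34.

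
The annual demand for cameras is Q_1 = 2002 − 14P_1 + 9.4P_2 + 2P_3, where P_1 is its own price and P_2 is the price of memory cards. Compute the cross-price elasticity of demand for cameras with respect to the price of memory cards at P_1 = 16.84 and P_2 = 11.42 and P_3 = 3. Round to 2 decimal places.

0.06

At P_1 = 16.84 and P_2 = 11.42 and P_3 = 3: Q_1 = 1879.588.
∂Q_1/∂P_2 = 9.4.
ε = (∂Q_1/∂P_2)(P_2/Q_1) = 9.4 × (11.42/1879.588) ≈ 0.06.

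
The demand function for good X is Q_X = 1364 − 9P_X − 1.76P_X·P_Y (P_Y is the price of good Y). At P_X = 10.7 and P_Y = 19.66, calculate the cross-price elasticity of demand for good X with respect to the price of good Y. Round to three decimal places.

At P_X = 10.7 and P_Y = 19.66: Q_X = 897.463.
∂Q_X/∂P_Y = -1.76P_X = -1.76(10.7) = -18.8320.
ε = (∂Q_X/∂P_Y)(P_Y/Q_X) = -18.8320 × (19.66/897.463) ≈ -0.413.

-0.413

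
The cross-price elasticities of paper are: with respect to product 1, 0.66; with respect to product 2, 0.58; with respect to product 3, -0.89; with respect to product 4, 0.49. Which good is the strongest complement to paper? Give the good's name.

product 3

Complements have ε < 0. The most negative value is -0.89 (product 3).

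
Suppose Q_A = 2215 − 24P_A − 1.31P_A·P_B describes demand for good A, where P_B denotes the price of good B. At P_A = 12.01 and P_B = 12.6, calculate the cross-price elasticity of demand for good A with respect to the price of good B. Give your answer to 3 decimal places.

-0.115

At P_A = 12.01 and P_B = 12.6: Q_A = 1728.523.
∂Q_A/∂P_B = -1.31P_A = -1.31(12.01) = -15.7331.
ε = (∂Q_A/∂P_B)(P_B/Q_A) = -15.7331 × (12.6/1728.523) ≈ -0.115.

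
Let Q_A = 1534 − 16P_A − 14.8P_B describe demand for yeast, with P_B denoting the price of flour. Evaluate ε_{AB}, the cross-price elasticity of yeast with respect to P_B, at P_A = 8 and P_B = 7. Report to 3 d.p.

At P_A = 8 and P_B = 7: Q_A = 1302.4.
∂Q_A/∂P_B = -14.8.
ε = (∂Q_A/∂P_B)(P_B/Q_A) = -14.8 × (7/1302.4) ≈ -0.080.

-0.080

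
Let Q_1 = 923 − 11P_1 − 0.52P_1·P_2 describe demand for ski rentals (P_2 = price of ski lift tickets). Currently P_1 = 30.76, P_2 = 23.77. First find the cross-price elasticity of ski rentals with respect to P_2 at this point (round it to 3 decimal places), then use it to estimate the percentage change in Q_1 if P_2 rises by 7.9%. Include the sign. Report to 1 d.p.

At P_1 = 30.76, P_2 = 23.77: Q_1 = 204.434.
∂Q_1/∂P_2 = -0.52P_1 = -15.9952.
ε = (∂Q_1/∂P_2)(P_2/Q_1) = -15.9952 × 23.77/204.434 ≈ -1.860.
%ΔQ_1 ≈ ε × %ΔP_2 = -1.860 × (7.9%) = -14.7%.

-14.7%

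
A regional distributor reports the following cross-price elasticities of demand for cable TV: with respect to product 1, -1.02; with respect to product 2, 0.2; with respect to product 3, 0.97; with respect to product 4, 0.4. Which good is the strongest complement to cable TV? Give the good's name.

Complements have ε < 0. The most negative value is -1.02 (product 1).

product 1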